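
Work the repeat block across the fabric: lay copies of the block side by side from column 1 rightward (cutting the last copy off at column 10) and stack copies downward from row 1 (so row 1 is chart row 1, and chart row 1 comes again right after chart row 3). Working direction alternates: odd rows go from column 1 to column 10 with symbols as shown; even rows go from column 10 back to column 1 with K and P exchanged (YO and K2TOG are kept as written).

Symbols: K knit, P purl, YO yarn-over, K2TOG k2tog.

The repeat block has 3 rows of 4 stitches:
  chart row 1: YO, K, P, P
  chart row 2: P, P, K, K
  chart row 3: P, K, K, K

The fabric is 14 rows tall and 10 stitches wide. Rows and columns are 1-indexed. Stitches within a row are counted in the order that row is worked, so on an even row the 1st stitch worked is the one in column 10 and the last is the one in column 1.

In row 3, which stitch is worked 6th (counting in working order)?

== STITCH ==
K

Derivation:
For row 3: chart row = ((3-1) mod 3) + 1 = 3; this is a RS (odd) row.
Chart row 3 tiled across columns 1-10: P K K K P K K K P K
RS: work column 1 to column 10, symbols as charted — the tiled row is the row as worked.
Counting 6 along the worked row gives K.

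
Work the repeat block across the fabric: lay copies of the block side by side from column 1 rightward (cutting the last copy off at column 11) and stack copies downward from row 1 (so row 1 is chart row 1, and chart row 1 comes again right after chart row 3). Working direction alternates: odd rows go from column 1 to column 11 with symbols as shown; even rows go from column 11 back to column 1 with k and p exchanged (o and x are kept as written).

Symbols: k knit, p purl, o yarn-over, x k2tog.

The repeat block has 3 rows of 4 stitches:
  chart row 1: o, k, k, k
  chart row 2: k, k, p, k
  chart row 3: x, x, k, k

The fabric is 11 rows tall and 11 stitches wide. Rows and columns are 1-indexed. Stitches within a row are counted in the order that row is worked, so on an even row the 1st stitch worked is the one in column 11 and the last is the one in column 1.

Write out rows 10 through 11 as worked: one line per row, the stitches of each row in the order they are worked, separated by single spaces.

Result:
p p o p p p o p p p o
k k p k k k p k k k p

Derivation:
Row 10: chart row 1, WS - tiled (columns 1-11): o k k k o k k k o k k; work from column 11 back to 1 with k<->p swapped.
Row 11: chart row 2, RS - tile across columns 1-11 and work as-is.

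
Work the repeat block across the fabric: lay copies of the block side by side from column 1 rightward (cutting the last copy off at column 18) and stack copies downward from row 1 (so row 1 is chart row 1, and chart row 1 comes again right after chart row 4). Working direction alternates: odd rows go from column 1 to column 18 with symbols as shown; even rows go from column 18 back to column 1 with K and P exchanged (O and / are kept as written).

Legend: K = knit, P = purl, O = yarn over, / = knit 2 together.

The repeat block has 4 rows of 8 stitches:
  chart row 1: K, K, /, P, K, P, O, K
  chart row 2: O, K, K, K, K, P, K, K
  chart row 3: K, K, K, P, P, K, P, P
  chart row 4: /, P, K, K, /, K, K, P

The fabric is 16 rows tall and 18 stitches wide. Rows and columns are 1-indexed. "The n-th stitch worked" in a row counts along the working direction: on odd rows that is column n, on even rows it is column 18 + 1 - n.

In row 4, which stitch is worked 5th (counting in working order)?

Stitch:
P

Derivation:
Row 4: (4-1) mod 4 = 3, so use chart row 4. Even row -> WS.
Chart row 4 tiled across columns 1-18: / P K K / K K P / P K K / K K P / P
WS: work from column 18 back to column 1 (reverse the tiled row), swapping K<->P (O and / unchanged).
Row 4 as worked: K / K P P / P P K / K P P / P P K /
The 5th stitch worked is P.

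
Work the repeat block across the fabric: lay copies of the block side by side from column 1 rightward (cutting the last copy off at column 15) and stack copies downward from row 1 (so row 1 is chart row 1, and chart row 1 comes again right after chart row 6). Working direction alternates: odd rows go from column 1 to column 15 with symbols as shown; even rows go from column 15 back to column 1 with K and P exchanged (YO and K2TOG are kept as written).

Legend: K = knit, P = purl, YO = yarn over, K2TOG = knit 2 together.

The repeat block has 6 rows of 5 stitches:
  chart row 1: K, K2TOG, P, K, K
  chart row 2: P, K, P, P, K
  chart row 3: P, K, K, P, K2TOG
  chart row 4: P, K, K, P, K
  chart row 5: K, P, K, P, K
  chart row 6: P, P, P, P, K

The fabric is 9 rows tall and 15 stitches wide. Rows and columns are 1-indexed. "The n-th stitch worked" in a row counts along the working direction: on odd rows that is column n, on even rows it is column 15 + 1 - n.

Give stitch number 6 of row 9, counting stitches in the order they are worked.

For row 9: chart row = ((9-1) mod 6) + 1 = 3; this is a RS (odd) row.
Chart row 3 tiled across columns 1-15: P K K P K2TOG P K K P K2TOG P K K P K2TOG
RS: work column 1 to column 15, symbols as charted — the tiled row is the row as worked.
Stitch 6 in working order -> P

== STITCH ==
P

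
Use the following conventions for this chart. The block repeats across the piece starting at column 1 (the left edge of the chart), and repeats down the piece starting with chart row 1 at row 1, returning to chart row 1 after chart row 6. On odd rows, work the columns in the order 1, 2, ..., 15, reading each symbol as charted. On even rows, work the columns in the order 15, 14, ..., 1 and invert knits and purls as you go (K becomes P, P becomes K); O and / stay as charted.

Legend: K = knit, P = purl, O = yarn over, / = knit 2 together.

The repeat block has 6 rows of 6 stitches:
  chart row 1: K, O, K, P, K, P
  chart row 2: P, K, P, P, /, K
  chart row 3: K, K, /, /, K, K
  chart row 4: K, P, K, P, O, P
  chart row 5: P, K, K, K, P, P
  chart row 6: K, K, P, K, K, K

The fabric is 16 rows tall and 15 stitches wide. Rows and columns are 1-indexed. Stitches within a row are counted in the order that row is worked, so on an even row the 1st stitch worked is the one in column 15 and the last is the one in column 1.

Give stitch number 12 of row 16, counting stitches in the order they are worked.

For row 16: chart row = ((16-1) mod 6) + 1 = 4; this is a WS (even) row.
Chart row 4 tiled across columns 1-15: K P K P O P K P K P O P K P K
WS row: flip the tiled sequence (start at column 15) and apply K<->P; O and / stay.
Row 16 as worked: P K P K O K P K P K O K P K P
Counting 12 along the worked row gives K.

Result:
K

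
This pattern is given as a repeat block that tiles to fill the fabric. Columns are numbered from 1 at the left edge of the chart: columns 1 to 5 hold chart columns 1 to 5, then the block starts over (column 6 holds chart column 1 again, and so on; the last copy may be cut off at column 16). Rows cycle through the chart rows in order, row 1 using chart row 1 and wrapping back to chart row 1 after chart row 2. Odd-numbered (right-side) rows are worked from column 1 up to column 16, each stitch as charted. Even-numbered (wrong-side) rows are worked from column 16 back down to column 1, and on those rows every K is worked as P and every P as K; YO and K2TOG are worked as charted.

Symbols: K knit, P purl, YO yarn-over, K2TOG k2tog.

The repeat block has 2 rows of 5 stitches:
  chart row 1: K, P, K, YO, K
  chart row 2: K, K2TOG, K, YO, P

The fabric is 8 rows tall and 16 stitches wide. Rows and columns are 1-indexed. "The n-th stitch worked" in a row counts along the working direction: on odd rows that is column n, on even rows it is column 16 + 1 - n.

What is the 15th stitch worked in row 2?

Result:
K2TOG

Derivation:
Row 2: (2-1) mod 2 = 1, so use chart row 2. Even row -> WS.
Chart row 2 tiled across columns 1-16: K K2TOG K YO P K K2TOG K YO P K K2TOG K YO P K
WS row: flip the tiled sequence (start at column 16) and apply K<->P; YO and K2TOG stay.
Row 2 as worked: P K YO P K2TOG P K YO P K2TOG P K YO P K2TOG P
The 15th stitch worked is K2TOG.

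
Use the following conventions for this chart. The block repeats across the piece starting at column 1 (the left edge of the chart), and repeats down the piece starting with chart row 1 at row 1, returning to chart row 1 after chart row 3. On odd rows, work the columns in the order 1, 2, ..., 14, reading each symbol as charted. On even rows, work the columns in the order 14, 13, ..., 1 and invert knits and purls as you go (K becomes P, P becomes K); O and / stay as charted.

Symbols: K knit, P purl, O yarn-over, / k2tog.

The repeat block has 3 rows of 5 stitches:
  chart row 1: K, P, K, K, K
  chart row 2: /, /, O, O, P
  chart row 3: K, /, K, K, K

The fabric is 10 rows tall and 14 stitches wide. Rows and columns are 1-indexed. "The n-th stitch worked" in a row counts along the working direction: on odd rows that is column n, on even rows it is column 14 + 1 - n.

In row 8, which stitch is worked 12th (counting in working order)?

== STITCH ==
O

Derivation:
For row 8: chart row = ((8-1) mod 3) + 1 = 2; this is a WS (even) row.
Chart row 2 tiled across columns 1-14: / / O O P / / O O P / / O O
WS row: flip the tiled sequence (start at column 14) and apply K<->P; O and / stay.
Row 8 as worked: O O / / K O O / / K O O / /
Counting 12 along the worked row gives O.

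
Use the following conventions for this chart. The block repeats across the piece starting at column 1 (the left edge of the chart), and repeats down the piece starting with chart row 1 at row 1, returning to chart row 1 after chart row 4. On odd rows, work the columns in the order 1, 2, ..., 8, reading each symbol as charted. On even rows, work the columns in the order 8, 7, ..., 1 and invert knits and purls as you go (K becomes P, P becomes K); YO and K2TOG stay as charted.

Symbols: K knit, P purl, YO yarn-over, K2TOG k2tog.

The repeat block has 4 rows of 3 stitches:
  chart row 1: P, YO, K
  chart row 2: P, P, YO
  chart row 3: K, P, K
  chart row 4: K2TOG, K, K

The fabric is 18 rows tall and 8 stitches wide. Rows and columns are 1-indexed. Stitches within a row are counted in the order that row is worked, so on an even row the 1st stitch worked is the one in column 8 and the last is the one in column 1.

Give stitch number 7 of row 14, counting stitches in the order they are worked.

Stitch:
K

Derivation:
Row 14 uses chart row ((14-1) mod 4)+1 = 2. Row 14 is even, so WS.
Chart row 2 tiled across columns 1-8: P P YO P P YO P P
Wrong side: read the tiled row from column 8 down to 1 and exchange K with P (leave YO, K2TOG).
Row 14 as worked: K K YO K K YO K K
The 7th stitch worked is K.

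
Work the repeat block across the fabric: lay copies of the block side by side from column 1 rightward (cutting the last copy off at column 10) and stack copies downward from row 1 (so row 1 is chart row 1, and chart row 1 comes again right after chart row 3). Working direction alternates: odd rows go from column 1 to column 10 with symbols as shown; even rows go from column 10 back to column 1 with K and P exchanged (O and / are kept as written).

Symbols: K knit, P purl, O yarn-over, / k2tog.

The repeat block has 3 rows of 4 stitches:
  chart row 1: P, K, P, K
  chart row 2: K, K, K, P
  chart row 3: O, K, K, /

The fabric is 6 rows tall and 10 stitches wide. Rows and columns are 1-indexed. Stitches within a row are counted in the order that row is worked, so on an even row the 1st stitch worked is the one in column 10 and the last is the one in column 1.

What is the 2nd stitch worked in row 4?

Result:
K

Derivation:
Row 4: (4-1) mod 3 = 0, so use chart row 1. Even row -> WS.
Chart row 1 tiled across columns 1-10: P K P K P K P K P K
WS: work from column 10 back to column 1 (reverse the tiled row), swapping K<->P (O and / unchanged).
Row 4 as worked: P K P K P K P K P K
Counting 2 along the worked row gives K.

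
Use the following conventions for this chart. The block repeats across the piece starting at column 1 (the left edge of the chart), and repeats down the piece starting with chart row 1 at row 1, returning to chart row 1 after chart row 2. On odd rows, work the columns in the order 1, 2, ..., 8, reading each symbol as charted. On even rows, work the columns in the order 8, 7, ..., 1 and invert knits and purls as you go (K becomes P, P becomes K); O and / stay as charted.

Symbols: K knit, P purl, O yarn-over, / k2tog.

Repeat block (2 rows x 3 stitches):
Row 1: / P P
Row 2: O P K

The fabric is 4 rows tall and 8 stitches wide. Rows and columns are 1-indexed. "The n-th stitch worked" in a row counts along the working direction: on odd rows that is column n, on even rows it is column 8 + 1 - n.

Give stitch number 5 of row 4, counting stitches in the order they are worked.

== STITCH ==
O

Derivation:
Row 4: (4-1) mod 2 = 1, so use chart row 2. Even row -> WS.
Chart row 2 tiled across columns 1-8: O P K O P K O P
Wrong side: read the tiled row from column 8 down to 1 and exchange K with P (leave O, /).
Row 4 as worked: K O P K O P K O
Stitch 5 in working order -> O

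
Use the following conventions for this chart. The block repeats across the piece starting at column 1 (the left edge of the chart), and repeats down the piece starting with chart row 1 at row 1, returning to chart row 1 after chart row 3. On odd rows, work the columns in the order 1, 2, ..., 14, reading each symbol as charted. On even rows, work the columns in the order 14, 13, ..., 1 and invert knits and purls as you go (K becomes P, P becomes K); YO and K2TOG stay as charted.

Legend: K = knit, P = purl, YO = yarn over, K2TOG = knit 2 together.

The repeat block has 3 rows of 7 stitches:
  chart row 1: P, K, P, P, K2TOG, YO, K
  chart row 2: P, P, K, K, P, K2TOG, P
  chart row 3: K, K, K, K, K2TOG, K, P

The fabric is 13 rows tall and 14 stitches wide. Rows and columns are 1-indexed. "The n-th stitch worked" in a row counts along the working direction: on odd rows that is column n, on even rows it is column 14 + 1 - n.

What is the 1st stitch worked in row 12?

== STITCH ==
K

Derivation:
Row 12: (12-1) mod 3 = 2, so use chart row 3. Even row -> WS.
Chart row 3 tiled across columns 1-14: K K K K K2TOG K P K K K K K2TOG K P
Wrong side: read the tiled row from column 14 down to 1 and exchange K with P (leave YO, K2TOG).
Row 12 as worked: K P K2TOG P P P P K P K2TOG P P P P
Counting 1 along the worked row gives K.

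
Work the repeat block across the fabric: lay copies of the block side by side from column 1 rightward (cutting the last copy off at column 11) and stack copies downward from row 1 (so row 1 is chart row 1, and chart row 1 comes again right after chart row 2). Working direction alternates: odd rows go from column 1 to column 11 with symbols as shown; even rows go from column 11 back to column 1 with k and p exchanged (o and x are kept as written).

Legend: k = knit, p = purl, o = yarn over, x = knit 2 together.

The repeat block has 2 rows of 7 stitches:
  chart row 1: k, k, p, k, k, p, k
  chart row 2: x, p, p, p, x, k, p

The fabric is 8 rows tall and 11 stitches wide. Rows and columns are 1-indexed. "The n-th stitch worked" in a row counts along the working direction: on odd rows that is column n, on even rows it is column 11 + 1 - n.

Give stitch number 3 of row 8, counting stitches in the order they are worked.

== STITCH ==
k

Derivation:
Row 8: (8-1) mod 2 = 1, so use chart row 2. Even row -> WS.
Chart row 2 tiled across columns 1-11: x p p p x k p x p p p
Wrong side: read the tiled row from column 11 down to 1 and exchange k with p (leave o, x).
Row 8 as worked: k k k x k p x k k k x
Counting 3 along the worked row gives k.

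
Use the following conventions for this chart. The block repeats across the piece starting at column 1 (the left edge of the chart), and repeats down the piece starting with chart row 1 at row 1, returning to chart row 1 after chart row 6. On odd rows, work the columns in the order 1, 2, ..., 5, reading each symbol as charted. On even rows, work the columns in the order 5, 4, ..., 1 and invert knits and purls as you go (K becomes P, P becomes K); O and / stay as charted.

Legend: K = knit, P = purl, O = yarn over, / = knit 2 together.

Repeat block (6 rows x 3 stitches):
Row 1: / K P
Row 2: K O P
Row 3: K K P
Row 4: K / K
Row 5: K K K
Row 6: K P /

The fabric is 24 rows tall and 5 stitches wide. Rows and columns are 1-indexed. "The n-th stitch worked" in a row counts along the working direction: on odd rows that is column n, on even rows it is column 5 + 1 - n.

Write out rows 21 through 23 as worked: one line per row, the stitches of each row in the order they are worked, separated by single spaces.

== ROWS AS WORKED ==
K K P K K
/ P P / P
K K K K K

Derivation:
Row 21: chart row 3, RS - tile across columns 1-5 and work as-is.
Row 22: chart row 4, WS - tiled (columns 1-5): K / K K /; work from column 5 back to 1 with K<->P swapped.
Row 23: chart row 5, RS - tile across columns 1-5 and work as-is.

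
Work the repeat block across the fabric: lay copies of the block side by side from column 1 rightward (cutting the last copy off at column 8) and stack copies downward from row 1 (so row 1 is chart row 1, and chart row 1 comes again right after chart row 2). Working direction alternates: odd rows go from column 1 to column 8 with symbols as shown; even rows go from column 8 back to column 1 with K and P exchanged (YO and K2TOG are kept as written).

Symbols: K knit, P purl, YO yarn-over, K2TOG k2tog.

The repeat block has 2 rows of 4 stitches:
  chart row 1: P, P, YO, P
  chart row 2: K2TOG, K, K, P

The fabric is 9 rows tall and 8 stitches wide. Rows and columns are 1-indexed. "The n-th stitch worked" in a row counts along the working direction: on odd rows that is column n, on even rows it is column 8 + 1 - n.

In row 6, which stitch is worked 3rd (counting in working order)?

For row 6: chart row = ((6-1) mod 2) + 1 = 2; this is a WS (even) row.
Chart row 2 tiled across columns 1-8: K2TOG K K P K2TOG K K P
WS: work from column 8 back to column 1 (reverse the tiled row), swapping K<->P (YO and K2TOG unchanged).
Row 6 as worked: K P P K2TOG K P P K2TOG
Counting 3 along the worked row gives P.

Stitch:
P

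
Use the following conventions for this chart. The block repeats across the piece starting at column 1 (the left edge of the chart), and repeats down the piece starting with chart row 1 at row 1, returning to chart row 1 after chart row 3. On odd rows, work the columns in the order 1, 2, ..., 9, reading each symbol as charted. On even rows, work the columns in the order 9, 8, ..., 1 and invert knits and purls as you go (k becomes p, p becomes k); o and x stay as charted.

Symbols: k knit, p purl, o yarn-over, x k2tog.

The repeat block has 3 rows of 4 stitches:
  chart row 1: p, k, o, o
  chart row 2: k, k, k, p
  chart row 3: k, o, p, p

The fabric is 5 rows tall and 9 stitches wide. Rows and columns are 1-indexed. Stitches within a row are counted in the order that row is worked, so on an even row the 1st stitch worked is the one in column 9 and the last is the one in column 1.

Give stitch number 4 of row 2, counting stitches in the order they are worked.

Row 2 uses chart row ((2-1) mod 3)+1 = 2. Row 2 is even, so WS.
Chart row 2 tiled across columns 1-9: k k k p k k k p k
WS row: flip the tiled sequence (start at column 9) and apply k<->p; o and x stay.
Row 2 as worked: p k p p p k p p p
Counting 4 along the worked row gives p.

Result:
p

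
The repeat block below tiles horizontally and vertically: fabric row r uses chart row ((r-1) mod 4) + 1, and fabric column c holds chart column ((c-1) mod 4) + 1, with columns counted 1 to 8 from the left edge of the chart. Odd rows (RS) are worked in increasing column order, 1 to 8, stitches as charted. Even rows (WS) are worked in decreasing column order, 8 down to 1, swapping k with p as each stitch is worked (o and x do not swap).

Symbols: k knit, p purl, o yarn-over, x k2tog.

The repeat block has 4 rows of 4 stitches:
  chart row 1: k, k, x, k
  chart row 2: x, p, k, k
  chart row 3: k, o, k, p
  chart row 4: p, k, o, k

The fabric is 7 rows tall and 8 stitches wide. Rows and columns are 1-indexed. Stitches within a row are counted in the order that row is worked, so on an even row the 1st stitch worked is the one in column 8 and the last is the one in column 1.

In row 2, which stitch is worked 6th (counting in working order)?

Stitch:
p

Derivation:
For row 2: chart row = ((2-1) mod 4) + 1 = 2; this is a WS (even) row.
Chart row 2 tiled across columns 1-8: x p k k x p k k
Wrong side: read the tiled row from column 8 down to 1 and exchange k with p (leave o, x).
Row 2 as worked: p p k x p p k x
Stitch 6 in working order -> p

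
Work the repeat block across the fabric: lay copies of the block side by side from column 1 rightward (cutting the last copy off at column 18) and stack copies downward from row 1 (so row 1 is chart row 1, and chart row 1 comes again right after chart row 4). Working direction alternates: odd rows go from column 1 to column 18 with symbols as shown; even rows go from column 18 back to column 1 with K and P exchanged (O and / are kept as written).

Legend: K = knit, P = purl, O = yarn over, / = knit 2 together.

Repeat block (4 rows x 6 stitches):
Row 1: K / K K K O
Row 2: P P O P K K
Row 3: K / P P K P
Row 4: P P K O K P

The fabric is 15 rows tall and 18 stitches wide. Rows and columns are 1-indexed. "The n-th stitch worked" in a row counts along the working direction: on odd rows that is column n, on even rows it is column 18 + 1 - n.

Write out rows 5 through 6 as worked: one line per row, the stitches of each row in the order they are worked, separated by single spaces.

Rows as worked:
K / K K K O K / K K K O K / K K K O
P P K O K K P P K O K K P P K O K K

Derivation:
Row 5: chart row 1, RS - tile across columns 1-18 and work as-is.
Row 6: chart row 2, WS - tiled (columns 1-18): P P O P K K P P O P K K P P O P K K; work from column 18 back to 1 with K<->P swapped.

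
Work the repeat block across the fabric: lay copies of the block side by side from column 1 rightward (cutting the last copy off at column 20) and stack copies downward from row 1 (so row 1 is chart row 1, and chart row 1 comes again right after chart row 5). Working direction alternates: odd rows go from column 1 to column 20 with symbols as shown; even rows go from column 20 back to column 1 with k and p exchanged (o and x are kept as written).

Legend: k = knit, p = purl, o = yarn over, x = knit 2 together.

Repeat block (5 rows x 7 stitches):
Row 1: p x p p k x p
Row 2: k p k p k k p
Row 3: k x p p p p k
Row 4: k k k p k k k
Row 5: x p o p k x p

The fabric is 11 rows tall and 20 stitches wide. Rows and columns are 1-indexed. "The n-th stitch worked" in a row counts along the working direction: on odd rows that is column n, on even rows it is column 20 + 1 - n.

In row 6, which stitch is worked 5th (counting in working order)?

Result:
x

Derivation:
For row 6: chart row = ((6-1) mod 5) + 1 = 1; this is a WS (even) row.
Chart row 1 tiled across columns 1-20: p x p p k x p p x p p k x p p x p p k x
WS row: flip the tiled sequence (start at column 20) and apply k<->p; o and x stay.
Row 6 as worked: x p k k x k k x p k k x k k x p k k x k
Stitch 5 in working order -> x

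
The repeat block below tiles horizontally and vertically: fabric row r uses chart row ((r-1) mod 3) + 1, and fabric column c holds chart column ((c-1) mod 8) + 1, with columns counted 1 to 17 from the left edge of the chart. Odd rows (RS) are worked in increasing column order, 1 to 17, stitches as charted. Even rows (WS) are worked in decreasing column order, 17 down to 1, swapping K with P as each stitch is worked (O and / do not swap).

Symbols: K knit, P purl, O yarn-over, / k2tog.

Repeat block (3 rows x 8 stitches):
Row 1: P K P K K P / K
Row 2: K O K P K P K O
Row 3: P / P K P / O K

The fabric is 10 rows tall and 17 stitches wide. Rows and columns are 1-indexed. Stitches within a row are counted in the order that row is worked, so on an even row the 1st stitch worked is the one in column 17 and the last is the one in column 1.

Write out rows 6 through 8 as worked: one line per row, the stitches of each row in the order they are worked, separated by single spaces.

Row 6: chart row 3, WS - tiled (columns 1-17): P / P K P / O K P / P K P / O K P; work from column 17 back to 1 with K<->P swapped.
Row 7: chart row 1, RS - tile across columns 1-17 and work as-is.
Row 8: chart row 2, WS - tiled (columns 1-17): K O K P K P K O K O K P K P K O K; work from column 17 back to 1 with K<->P swapped.

Result:
K P O / K P K / K P O / K P K / K
P K P K K P / K P K P K K P / K P
P O P K P K P O P O P K P K P O P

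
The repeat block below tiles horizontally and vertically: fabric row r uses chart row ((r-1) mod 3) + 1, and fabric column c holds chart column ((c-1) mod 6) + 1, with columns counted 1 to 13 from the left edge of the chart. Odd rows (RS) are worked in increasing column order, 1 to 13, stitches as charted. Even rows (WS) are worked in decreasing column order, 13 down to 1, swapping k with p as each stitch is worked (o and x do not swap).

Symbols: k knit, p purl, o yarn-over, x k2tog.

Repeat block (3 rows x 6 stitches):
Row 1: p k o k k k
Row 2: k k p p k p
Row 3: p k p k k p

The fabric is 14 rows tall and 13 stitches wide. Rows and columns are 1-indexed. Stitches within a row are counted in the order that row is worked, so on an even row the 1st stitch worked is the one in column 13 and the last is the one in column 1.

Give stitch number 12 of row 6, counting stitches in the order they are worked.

== STITCH ==
p

Derivation:
Row 6 uses chart row ((6-1) mod 3)+1 = 3. Row 6 is even, so WS.
Chart row 3 tiled across columns 1-13: p k p k k p p k p k k p p
Wrong side: read the tiled row from column 13 down to 1 and exchange k with p (leave o, x).
Row 6 as worked: k k p p k p k k p p k p k
The 12th stitch worked is p.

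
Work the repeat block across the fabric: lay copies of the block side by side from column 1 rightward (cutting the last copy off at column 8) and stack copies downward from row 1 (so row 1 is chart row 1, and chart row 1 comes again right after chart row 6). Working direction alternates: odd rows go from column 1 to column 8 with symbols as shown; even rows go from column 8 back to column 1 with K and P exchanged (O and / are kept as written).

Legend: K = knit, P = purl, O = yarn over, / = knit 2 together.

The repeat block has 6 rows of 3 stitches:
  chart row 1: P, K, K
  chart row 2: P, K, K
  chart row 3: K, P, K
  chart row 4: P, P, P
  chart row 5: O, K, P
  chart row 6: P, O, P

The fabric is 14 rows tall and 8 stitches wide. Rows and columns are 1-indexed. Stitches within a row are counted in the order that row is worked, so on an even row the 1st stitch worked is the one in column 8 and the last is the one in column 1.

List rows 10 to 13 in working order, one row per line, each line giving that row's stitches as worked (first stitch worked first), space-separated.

Row 10: chart row 4, WS - tiled (columns 1-8): P P P P P P P P; work from column 8 back to 1 with K<->P swapped.
Row 11: chart row 5, RS - tile across columns 1-8 and work as-is.
Row 12: chart row 6, WS - tiled (columns 1-8): P O P P O P P O; work from column 8 back to 1 with K<->P swapped.
Row 13: chart row 1, RS - tile across columns 1-8 and work as-is.

== ROWS AS WORKED ==
K K K K K K K K
O K P O K P O K
O K K O K K O K
P K K P K K P K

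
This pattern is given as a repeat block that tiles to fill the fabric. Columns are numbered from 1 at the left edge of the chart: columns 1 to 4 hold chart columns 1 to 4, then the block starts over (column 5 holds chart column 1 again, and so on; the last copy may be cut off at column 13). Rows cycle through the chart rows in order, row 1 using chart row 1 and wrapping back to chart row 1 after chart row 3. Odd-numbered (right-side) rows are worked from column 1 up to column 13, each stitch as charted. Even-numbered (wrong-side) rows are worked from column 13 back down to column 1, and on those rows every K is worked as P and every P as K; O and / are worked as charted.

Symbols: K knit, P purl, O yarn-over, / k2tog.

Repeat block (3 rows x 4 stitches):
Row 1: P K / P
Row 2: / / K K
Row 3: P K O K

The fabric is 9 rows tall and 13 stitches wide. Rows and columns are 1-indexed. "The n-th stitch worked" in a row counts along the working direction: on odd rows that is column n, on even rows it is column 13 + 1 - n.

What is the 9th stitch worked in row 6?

Row 6: (6-1) mod 3 = 2, so use chart row 3. Even row -> WS.
Chart row 3 tiled across columns 1-13: P K O K P K O K P K O K P
Wrong side: read the tiled row from column 13 down to 1 and exchange K with P (leave O, /).
Row 6 as worked: K P O P K P O P K P O P K
Counting 9 along the worked row gives K.

Stitch:
K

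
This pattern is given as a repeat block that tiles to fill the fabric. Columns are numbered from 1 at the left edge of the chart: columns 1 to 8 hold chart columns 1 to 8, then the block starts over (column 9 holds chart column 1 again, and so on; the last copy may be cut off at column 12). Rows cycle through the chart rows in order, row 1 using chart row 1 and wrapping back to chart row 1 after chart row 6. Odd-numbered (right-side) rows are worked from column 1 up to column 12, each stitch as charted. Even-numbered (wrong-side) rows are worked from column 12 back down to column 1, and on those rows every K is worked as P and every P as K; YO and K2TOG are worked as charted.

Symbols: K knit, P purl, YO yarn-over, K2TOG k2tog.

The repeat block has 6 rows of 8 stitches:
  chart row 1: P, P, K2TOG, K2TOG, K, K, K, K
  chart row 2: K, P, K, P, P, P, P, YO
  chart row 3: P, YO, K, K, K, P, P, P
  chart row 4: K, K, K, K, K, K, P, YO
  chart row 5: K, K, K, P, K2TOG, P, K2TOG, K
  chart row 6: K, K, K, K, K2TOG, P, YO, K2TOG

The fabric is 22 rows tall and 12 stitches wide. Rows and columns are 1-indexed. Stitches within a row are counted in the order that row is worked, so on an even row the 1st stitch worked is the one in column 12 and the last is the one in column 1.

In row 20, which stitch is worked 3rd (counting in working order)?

For row 20: chart row = ((20-1) mod 6) + 1 = 2; this is a WS (even) row.
Chart row 2 tiled across columns 1-12: K P K P P P P YO K P K P
WS row: flip the tiled sequence (start at column 12) and apply K<->P; YO and K2TOG stay.
Row 20 as worked: K P K P YO K K K K P K P
Stitch 3 in working order -> K

== STITCH ==
K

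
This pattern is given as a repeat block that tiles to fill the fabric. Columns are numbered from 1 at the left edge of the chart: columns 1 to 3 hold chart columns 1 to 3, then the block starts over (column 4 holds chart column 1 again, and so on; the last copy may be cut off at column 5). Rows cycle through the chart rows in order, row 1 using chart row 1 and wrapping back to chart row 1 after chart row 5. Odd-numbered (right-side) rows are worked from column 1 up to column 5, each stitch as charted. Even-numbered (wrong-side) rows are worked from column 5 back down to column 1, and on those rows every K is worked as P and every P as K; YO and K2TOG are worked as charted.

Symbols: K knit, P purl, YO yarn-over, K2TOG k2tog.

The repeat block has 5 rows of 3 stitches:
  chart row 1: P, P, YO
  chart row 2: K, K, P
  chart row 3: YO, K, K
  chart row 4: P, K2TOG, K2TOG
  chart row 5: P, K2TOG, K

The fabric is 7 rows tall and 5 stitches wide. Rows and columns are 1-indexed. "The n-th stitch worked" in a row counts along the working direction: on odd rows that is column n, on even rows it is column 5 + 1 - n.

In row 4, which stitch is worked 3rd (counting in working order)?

Result:
K2TOG

Derivation:
For row 4: chart row = ((4-1) mod 5) + 1 = 4; this is a WS (even) row.
Chart row 4 tiled across columns 1-5: P K2TOG K2TOG P K2TOG
WS: work from column 5 back to column 1 (reverse the tiled row), swapping K<->P (YO and K2TOG unchanged).
Row 4 as worked: K2TOG K K2TOG K2TOG K
Stitch 3 in working order -> K2TOG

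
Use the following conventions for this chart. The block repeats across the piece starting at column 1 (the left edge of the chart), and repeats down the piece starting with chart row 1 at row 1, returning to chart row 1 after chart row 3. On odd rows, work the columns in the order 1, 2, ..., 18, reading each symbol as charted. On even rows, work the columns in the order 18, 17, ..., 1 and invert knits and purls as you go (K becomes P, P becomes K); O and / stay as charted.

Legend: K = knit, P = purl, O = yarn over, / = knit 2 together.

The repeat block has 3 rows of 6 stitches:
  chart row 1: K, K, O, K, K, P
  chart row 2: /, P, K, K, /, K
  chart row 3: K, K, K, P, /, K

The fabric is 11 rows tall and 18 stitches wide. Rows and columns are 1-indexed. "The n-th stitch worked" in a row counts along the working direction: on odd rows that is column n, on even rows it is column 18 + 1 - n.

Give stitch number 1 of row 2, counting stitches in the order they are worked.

Row 2 uses chart row ((2-1) mod 3)+1 = 2. Row 2 is even, so WS.
Chart row 2 tiled across columns 1-18: / P K K / K / P K K / K / P K K / K
WS row: flip the tiled sequence (start at column 18) and apply K<->P; O and / stay.
Row 2 as worked: P / P P K / P / P P K / P / P P K /
The 1st stitch worked is P.

Stitch:
P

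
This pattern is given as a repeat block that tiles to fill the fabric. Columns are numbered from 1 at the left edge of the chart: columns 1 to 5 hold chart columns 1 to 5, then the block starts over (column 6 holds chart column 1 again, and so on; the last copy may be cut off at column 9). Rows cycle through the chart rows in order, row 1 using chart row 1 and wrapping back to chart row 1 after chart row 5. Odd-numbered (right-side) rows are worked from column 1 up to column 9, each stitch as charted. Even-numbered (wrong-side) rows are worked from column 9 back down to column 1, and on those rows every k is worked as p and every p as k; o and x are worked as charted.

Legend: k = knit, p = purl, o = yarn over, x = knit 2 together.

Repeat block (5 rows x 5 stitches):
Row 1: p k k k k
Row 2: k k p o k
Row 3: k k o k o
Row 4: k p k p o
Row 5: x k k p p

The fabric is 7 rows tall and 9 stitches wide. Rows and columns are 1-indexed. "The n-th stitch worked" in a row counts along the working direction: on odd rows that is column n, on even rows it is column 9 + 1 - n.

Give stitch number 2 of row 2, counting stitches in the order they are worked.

Row 2: (2-1) mod 5 = 1, so use chart row 2. Even row -> WS.
Chart row 2 tiled across columns 1-9: k k p o k k k p o
WS row: flip the tiled sequence (start at column 9) and apply k<->p; o and x stay.
Row 2 as worked: o k p p p o k p p
Stitch 2 in working order -> k

Result:
k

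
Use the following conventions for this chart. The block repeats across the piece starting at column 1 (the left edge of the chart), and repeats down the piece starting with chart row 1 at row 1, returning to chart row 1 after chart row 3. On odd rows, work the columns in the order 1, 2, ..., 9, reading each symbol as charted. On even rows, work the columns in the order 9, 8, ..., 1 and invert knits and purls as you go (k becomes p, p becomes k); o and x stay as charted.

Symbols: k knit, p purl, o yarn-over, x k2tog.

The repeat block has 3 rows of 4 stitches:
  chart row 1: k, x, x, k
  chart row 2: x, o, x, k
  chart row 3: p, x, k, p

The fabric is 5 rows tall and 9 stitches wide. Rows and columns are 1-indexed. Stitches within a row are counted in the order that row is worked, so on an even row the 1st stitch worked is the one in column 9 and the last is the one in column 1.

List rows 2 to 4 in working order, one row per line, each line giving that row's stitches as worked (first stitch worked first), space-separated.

Row 2: chart row 2, WS - tiled (columns 1-9): x o x k x o x k x; work from column 9 back to 1 with k<->p swapped.
Row 3: chart row 3, RS - tile across columns 1-9 and work as-is.
Row 4: chart row 1, WS - tiled (columns 1-9): k x x k k x x k k; work from column 9 back to 1 with k<->p swapped.

== ROWS AS WORKED ==
x p x o x p x o x
p x k p p x k p p
p p x x p p x x p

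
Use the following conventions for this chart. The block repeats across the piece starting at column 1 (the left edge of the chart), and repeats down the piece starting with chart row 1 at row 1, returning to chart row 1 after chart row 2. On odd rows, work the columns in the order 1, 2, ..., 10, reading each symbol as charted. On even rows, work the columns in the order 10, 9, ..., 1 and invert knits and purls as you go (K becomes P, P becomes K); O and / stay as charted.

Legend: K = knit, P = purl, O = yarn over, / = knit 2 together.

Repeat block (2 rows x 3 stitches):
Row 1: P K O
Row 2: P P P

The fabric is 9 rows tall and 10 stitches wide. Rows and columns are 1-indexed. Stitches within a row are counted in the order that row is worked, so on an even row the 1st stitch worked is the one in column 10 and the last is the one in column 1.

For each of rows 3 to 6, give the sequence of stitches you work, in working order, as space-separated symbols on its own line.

Row 3: chart row 1, RS - tile across columns 1-10 and work as-is.
Row 4: chart row 2, WS - tiled (columns 1-10): P P P P P P P P P P; work from column 10 back to 1 with K<->P swapped.
Row 5: chart row 1, RS - tile across columns 1-10 and work as-is.
Row 6: chart row 2, WS - tiled (columns 1-10): P P P P P P P P P P; work from column 10 back to 1 with K<->P swapped.

Result:
P K O P K O P K O P
K K K K K K K K K K
P K O P K O P K O P
K K K K K K K K K K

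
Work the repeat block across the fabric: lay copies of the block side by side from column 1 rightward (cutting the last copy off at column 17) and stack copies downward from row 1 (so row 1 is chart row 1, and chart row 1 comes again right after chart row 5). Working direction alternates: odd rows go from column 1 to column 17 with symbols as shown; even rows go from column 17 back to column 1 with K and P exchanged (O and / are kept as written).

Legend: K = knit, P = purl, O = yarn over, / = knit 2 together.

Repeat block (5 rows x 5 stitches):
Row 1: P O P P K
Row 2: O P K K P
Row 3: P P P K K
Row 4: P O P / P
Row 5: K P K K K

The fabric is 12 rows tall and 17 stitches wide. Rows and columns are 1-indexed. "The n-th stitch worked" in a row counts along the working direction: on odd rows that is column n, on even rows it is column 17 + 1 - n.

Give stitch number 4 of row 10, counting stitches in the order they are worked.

Result:
P

Derivation:
Row 10 uses chart row ((10-1) mod 5)+1 = 5. Row 10 is even, so WS.
Chart row 5 tiled across columns 1-17: K P K K K K P K K K K P K K K K P
Wrong side: read the tiled row from column 17 down to 1 and exchange K with P (leave O, /).
Row 10 as worked: K P P P P K P P P P K P P P P K P
The 4th stitch worked is P.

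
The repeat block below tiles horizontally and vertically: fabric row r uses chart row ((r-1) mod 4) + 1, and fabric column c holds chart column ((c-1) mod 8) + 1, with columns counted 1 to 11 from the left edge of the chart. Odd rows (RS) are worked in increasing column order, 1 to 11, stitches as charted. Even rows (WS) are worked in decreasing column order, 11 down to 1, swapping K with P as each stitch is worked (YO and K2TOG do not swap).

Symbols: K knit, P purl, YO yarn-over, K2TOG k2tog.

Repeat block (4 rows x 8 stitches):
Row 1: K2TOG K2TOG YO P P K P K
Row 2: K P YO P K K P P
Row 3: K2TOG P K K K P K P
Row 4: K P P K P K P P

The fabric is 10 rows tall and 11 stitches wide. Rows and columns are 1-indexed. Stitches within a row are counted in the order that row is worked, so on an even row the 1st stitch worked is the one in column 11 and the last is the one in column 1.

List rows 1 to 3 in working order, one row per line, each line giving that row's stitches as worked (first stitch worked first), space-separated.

== ROWS AS WORKED ==
K2TOG K2TOG YO P P K P K K2TOG K2TOG YO
YO K P K K P P K YO K P
K2TOG P K K K P K P K2TOG P K

Derivation:
Row 1: chart row 1, RS - tile across columns 1-11 and work as-is.
Row 2: chart row 2, WS - tiled (columns 1-11): K P YO P K K P P K P YO; work from column 11 back to 1 with K<->P swapped.
Row 3: chart row 3, RS - tile across columns 1-11 and work as-is.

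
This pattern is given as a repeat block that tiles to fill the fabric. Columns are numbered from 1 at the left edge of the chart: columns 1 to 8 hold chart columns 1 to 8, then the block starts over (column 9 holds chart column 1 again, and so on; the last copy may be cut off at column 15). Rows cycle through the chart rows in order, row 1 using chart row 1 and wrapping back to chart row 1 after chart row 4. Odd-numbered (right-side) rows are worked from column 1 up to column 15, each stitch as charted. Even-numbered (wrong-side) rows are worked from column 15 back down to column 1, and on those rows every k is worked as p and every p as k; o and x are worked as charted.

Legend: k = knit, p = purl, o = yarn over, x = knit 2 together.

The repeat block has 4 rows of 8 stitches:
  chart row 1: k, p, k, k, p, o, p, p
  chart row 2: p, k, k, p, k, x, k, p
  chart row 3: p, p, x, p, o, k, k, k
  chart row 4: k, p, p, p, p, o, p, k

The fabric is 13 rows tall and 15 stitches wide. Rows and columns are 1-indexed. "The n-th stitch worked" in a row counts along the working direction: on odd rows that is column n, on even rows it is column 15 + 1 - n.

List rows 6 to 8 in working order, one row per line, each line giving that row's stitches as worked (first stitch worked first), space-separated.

Row 6: chart row 2, WS - tiled (columns 1-15): p k k p k x k p p k k p k x k; work from column 15 back to 1 with k<->p swapped.
Row 7: chart row 3, RS - tile across columns 1-15 and work as-is.
Row 8: chart row 4, WS - tiled (columns 1-15): k p p p p o p k k p p p p o p; work from column 15 back to 1 with k<->p swapped.

Result:
p x p k p p k k p x p k p p k
p p x p o k k k p p x p o k k
k o k k k k p p k o k k k k p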